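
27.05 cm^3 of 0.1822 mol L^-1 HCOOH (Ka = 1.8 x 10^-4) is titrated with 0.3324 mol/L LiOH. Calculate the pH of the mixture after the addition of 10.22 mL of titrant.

4.09

Initial n(HCOOH) = 0.1822 x 0.02705 = 0.004929 mol.
n(LiOH) added = 0.3324 x 0.01022 = 0.003397 mol, converting that many moles of HCOOH to HCOO-.
Remaining n(HCOOH) = 0.001531 mol; n(HCOO-) = 0.003397 mol.
By Henderson-Hasselbalch, pH = pKa + log([A^-]/[HA]) = 3.74 + log(0.003397/0.001531) = 3.74 + (+0.35) = 4.09.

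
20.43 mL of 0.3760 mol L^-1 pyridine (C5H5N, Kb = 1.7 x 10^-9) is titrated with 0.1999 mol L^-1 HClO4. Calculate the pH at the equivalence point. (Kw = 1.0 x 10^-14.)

n(C5H5N) = 0.3760 x 0.02043 = 0.007682 mol; V(HClO4) at equivalence = 0.007682/0.1999 = 0.03843 L.
At equivalence the base is fully converted to C5H5NH+; total volume = 0.05886 L, so [C5H5NH+] = 0.007682/0.05886 = 0.1305 M.
Ka(C5H5NH+) = Kw/Kb = 1.0e-14 / 1.7 x 10^-9 = 5.88e-6.
[H^+] = sqrt(Ka x [C5H5NH+]) = sqrt(5.88e-6 x 0.1305) = 0.000876 M.
pH = -log(0.000876) = 3.06.

3.06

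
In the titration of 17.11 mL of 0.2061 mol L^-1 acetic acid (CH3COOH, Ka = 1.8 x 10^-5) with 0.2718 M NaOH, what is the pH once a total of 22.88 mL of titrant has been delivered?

12.83

n(acid) = 0.2061 x 0.01711 = 0.003526 mol; n(NaOH) added = 0.2718 x 0.02288 = 0.006219 mol.
Base is in excess by 0.006219 - 0.003526 = 0.002692 mol in a total volume of 0.03999 L.
[OH^-] = 0.002692/0.03999 = 0.06733 M, so pOH = 1.17 and pH = 14.00 - 1.17 = 12.83.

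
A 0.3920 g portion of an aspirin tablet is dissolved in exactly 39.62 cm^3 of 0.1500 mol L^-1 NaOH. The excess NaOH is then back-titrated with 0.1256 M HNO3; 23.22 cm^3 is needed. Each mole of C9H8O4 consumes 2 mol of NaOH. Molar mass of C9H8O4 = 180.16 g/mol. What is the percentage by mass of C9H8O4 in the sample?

69.5%

Total n(NaOH) added = 0.1500 x 0.03962 = 0.005943 mol.
n(HNO3) used = 0.1256 x 0.02322 = 0.002916 mol, which equals the excess n(NaOH).
So n(NaOH) consumed by the sample = 0.005943 - 0.002916 = 0.003027 mol.
n(C9H8O4) = 0.003027 / 2 = 0.001513 mol.
mass C9H8O4 = 0.001513 x 180.16 = 0.2726 g, so %C9H8O4 = 0.2726/0.3920 x 100 = 69.5%.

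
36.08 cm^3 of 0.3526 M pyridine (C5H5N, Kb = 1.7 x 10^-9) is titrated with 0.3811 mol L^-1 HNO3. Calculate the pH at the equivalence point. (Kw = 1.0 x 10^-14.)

2.98

n(C5H5N) = 0.3526 x 0.03608 = 0.01272 mol; V(HNO3) at equivalence = 0.01272/0.3811 = 0.03338 L.
At equivalence the base is fully converted to C5H5NH+; total volume = 0.06946 L, so [C5H5NH+] = 0.01272/0.06946 = 0.1831 M.
Ka(C5H5NH+) = Kw/Kb = 1.0e-14 / 1.7 x 10^-9 = 5.88e-6.
[H^+] = sqrt(Ka x [C5H5NH+]) = sqrt(5.88e-6 x 0.1831) = 0.00104 M.
pH = -log(0.00104) = 2.98.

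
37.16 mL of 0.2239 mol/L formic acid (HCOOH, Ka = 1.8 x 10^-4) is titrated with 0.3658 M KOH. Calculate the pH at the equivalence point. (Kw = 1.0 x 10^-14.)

n(HCOOH) = 0.2239 x 0.03716 = 0.008320 mol; V(KOH) at equivalence = 0.008320/0.3658 = 0.02275 L.
At equivalence all the acid is converted to HCOO-; total volume = 0.03716 + 0.02275 = 0.05991 L, so [HCOO-] = 0.008320/0.05991 = 0.1389 M.
Kb = Kw/Ka = 1.0e-14 / 1.8 x 10^-4 = 5.56e-11.
[OH^-] = sqrt(Kb x [HCOO-]) = sqrt(5.56e-11 x 0.1389) = 2.78e-6 M.
pOH = 5.56, so pH = 14.00 - 5.56 = 8.44.

8.44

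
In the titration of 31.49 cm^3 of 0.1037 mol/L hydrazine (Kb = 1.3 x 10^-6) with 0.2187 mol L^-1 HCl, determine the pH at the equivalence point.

4.63

n(N2H4) = 0.1037 x 0.03149 = 0.003266 mol; V(HCl) at equivalence = 0.003266/0.2187 = 0.01493 L.
At equivalence the base is fully converted to N2H5+; total volume = 0.04642 L, so [N2H5+] = 0.003266/0.04642 = 0.07034 M.
Ka(N2H5+) = Kw/Kb = 1.0e-14 / 1.3 x 10^-6 = 7.69e-9.
[H^+] = sqrt(Ka x [N2H5+]) = sqrt(7.69e-9 x 0.07034) = 2.33e-5 M.
pH = -log(2.33e-5) = 4.63.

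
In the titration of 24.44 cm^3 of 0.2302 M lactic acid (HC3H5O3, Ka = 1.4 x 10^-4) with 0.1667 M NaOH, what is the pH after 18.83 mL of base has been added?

3.95

Initial n(HC3H5O3) = 0.2302 x 0.02444 = 0.005626 mol.
n(NaOH) added = 0.1667 x 0.01883 = 0.003139 mol, converting that many moles of HC3H5O3 to C3H5O3-.
Remaining n(HC3H5O3) = 0.002487 mol; n(C3H5O3-) = 0.003139 mol.
By Henderson-Hasselbalch, pH = pKa + log([A^-]/[HA]) = 3.85 + log(0.003139/0.002487) = 3.85 + (+0.10) = 3.95.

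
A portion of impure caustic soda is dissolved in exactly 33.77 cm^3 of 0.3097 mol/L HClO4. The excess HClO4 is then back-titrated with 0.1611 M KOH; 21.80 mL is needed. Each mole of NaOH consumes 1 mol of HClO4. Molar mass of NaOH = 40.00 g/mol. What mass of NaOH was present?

0.278 g

Total n(HClO4) added = 0.3097 x 0.03377 = 0.01046 mol.
n(KOH) used = 0.1611 x 0.02180 = 0.003512 mol, which equals the excess n(HClO4).
So n(HClO4) consumed by the sample = 0.01046 - 0.003512 = 0.006947 mol.
n(NaOH) = 0.006947 / 1 = 0.006947 mol.
mass = 0.006947 mol x 40.00 g/mol = 0.278 g.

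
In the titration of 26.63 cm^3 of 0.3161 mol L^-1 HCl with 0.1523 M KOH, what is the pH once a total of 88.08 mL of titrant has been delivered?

n(acid) = 0.3161 x 0.02663 = 0.008418 mol; n(KOH) added = 0.1523 x 0.08808 = 0.01341 mol.
Base is in excess by 0.01341 - 0.008418 = 0.004997 mol in a total volume of 0.1147 L.
[OH^-] = 0.004997/0.1147 = 0.04356 M, so pOH = 1.36 and pH = 14.00 - 1.36 = 12.64.

12.64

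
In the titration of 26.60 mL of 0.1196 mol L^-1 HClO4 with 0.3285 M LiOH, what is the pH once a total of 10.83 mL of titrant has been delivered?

n(acid) = 0.1196 x 0.02660 = 0.003181 mol; n(LiOH) added = 0.3285 x 0.01083 = 0.003558 mol.
Base is in excess by 0.003558 - 0.003181 = 0.0003763 mol in a total volume of 0.03743 L.
[OH^-] = 0.0003763/0.03743 = 0.01005 M, so pOH = 2.00 and pH = 14.00 - 2.00 = 12.00.

12.00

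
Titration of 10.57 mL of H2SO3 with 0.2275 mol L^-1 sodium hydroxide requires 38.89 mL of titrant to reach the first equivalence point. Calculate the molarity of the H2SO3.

n(NaOH) = 0.2275 x 0.03889 = 0.008847 mol.
At the first equivalence point, 1 mol OH^- react per mol H2SO3, so n(H2SO3) = 0.008847 / 1 = 0.008847 mol.
[H2SO3] = 0.008847 / 0.01057 L = 0.837 M.

0.837 M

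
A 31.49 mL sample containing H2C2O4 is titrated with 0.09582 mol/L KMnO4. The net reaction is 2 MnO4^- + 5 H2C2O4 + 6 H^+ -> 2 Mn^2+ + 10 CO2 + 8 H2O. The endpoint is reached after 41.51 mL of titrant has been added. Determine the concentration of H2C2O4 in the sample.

n(KMnO4) = 0.09582 x 0.04151 = 0.003977 mol.
From the balanced equation, 2 mol KMnO4 reacts with 5 mol H2C2O4, so n(H2C2O4) = 0.003977 x 5/2 = 0.009944 mol.
[H2C2O4] = 0.009944 / 0.03149 L = 0.316 M.

0.316 M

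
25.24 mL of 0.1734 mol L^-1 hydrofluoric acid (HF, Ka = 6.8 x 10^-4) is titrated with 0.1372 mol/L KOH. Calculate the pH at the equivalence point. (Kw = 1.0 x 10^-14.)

n(HF) = 0.1734 x 0.02524 = 0.004377 mol; V(KOH) at equivalence = 0.004377/0.1372 = 0.03190 L.
At equivalence all the acid is converted to F-; total volume = 0.02524 + 0.03190 = 0.05714 L, so [F-] = 0.004377/0.05714 = 0.07660 M.
Kb = Kw/Ka = 1.0e-14 / 6.8 x 10^-4 = 1.47e-11.
[OH^-] = sqrt(Kb x [F-]) = sqrt(1.47e-11 x 0.07660) = 1.06e-6 M.
pOH = 5.97, so pH = 14.00 - 5.97 = 8.03.

8.03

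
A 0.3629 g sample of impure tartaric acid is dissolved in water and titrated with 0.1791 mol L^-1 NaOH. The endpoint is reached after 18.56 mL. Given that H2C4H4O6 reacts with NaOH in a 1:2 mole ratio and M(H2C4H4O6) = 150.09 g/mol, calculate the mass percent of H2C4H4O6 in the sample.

68.7%

n(NaOH) = 0.1791 x 0.01856 = 0.003324 mol.
n(H2C4H4O6) = 0.003324 / 2 = 0.001662 mol.
mass of H2C4H4O6 = 0.001662 x 150.09 = 0.2495 g.
% purity = 0.2495 / 0.3629 x 100 = 68.7%.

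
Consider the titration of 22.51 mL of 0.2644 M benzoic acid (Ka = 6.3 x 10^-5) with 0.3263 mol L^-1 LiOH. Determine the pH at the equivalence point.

n(C6H5COOH) = 0.2644 x 0.02251 = 0.005952 mol; V(LiOH) at equivalence = 0.005952/0.3263 = 0.01824 L.
At equivalence all the acid is converted to C6H5COO-; total volume = 0.02251 + 0.01824 = 0.04075 L, so [C6H5COO-] = 0.005952/0.04075 = 0.1461 M.
Kb = Kw/Ka = 1.0e-14 / 6.3 x 10^-5 = 1.59e-10.
[OH^-] = sqrt(Kb x [C6H5COO-]) = sqrt(1.59e-10 x 0.1461) = 4.81e-6 M.
pOH = 5.32, so pH = 14.00 - 5.32 = 8.68.

8.68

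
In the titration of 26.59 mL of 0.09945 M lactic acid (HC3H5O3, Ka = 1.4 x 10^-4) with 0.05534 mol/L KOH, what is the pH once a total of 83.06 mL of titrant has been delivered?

n(acid) = 0.09945 x 0.02659 = 0.002644 mol; n(KOH) added = 0.05534 x 0.08306 = 0.004597 mol.
Base is in excess by 0.004597 - 0.002644 = 0.001952 mol in a total volume of 0.1097 L.
[OH^-] = 0.001952/0.1097 = 0.01780 M, so pOH = 1.75 and pH = 14.00 - 1.75 = 12.25.

12.25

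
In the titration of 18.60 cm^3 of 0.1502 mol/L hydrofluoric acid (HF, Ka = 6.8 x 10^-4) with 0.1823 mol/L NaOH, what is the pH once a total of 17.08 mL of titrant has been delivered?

11.95

n(acid) = 0.1502 x 0.01860 = 0.002794 mol; n(NaOH) added = 0.1823 x 0.01708 = 0.003114 mol.
Base is in excess by 0.003114 - 0.002794 = 0.0003200 mol in a total volume of 0.03568 L.
[OH^-] = 0.0003200/0.03568 = 0.008968 M, so pOH = 2.05 and pH = 14.00 - 2.05 = 11.95.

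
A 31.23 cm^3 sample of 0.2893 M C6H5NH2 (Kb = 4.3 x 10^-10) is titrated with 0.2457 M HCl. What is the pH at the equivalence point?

n(C6H5NH2) = 0.2893 x 0.03123 = 0.009035 mol; V(HCl) at equivalence = 0.009035/0.2457 = 0.03677 L.
At equivalence the base is fully converted to C6H5NH3+; total volume = 0.06800 L, so [C6H5NH3+] = 0.009035/0.06800 = 0.1329 M.
Ka(C6H5NH3+) = Kw/Kb = 1.0e-14 / 4.3 x 10^-10 = 2.33e-5.
[H^+] = sqrt(Ka x [C6H5NH3+]) = sqrt(2.33e-5 x 0.1329) = 0.00176 M.
pH = -log(0.00176) = 2.76.

2.76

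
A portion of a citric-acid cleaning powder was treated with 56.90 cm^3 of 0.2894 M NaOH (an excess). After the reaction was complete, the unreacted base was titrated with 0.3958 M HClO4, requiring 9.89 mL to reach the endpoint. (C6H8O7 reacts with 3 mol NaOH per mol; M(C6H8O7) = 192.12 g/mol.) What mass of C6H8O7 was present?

Total n(NaOH) added = 0.2894 x 0.05690 = 0.01647 mol.
n(HClO4) used = 0.3958 x 0.009890 = 0.003914 mol, which equals the excess n(NaOH).
So n(NaOH) consumed by the sample = 0.01647 - 0.003914 = 0.01255 mol.
n(C6H8O7) = 0.01255 / 3 = 0.004184 mol.
mass = 0.004184 mol x 192.12 g/mol = 0.804 g.

0.804 g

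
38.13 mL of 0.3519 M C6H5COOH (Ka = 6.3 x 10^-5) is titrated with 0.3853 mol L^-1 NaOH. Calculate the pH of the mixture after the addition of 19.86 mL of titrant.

Initial n(C6H5COOH) = 0.3519 x 0.03813 = 0.01342 mol.
n(NaOH) added = 0.3853 x 0.01986 = 0.007652 mol, converting that many moles of C6H5COOH to C6H5COO-.
Remaining n(C6H5COOH) = 0.005766 mol; n(C6H5COO-) = 0.007652 mol.
By Henderson-Hasselbalch, pH = pKa + log([A^-]/[HA]) = 4.20 + log(0.007652/0.005766) = 4.20 + (+0.12) = 4.32.

4.32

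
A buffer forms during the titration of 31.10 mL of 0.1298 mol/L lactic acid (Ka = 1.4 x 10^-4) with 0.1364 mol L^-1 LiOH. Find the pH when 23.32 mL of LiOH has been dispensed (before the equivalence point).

Initial n(HC3H5O3) = 0.1298 x 0.03110 = 0.004037 mol.
n(LiOH) added = 0.1364 x 0.02332 = 0.003181 mol, converting that many moles of HC3H5O3 to C3H5O3-.
Remaining n(HC3H5O3) = 0.0008559 mol; n(C3H5O3-) = 0.003181 mol.
By Henderson-Hasselbalch, pH = pKa + log([A^-]/[HA]) = 3.85 + log(0.003181/0.0008559) = 3.85 + (+0.57) = 4.42.

4.42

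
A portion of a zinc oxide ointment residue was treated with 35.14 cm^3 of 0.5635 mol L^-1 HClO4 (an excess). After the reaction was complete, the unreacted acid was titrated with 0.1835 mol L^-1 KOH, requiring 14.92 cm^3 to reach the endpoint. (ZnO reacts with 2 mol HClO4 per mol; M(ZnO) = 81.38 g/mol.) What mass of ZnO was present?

0.694 g

Total n(HClO4) added = 0.5635 x 0.03514 = 0.01980 mol.
n(KOH) used = 0.1835 x 0.01492 = 0.002738 mol, which equals the excess n(HClO4).
So n(HClO4) consumed by the sample = 0.01980 - 0.002738 = 0.01706 mol.
n(ZnO) = 0.01706 / 2 = 0.008532 mol.
mass = 0.008532 mol x 81.38 g/mol = 0.694 g.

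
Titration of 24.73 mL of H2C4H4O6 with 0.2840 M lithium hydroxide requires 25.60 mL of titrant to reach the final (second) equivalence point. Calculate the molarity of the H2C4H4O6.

n(LiOH) = 0.2840 x 0.02560 = 0.007270 mol.
At the final (second) equivalence point, 2 mol OH^- react per mol H2C4H4O6, so n(H2C4H4O6) = 0.007270 / 2 = 0.003635 mol.
[H2C4H4O6] = 0.003635 / 0.02473 L = 0.147 M.

0.147 M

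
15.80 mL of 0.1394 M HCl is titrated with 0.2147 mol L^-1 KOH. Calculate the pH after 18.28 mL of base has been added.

12.70

n(acid) = 0.1394 x 0.01580 = 0.002203 mol; n(KOH) added = 0.2147 x 0.01828 = 0.003925 mol.
Base is in excess by 0.003925 - 0.002203 = 0.001722 mol in a total volume of 0.03408 L.
[OH^-] = 0.001722/0.03408 = 0.05053 M, so pOH = 1.30 and pH = 14.00 - 1.30 = 12.70.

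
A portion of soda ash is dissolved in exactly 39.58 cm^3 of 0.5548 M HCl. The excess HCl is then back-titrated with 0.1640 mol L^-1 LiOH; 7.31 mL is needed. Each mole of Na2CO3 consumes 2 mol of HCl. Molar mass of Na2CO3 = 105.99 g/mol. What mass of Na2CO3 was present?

1.10 g

Total n(HCl) added = 0.5548 x 0.03958 = 0.02196 mol.
n(LiOH) used = 0.1640 x 0.007310 = 0.001199 mol, which equals the excess n(HCl).
So n(HCl) consumed by the sample = 0.02196 - 0.001199 = 0.02076 mol.
n(Na2CO3) = 0.02076 / 2 = 0.01038 mol.
mass = 0.01038 mol x 105.99 g/mol = 1.10 g.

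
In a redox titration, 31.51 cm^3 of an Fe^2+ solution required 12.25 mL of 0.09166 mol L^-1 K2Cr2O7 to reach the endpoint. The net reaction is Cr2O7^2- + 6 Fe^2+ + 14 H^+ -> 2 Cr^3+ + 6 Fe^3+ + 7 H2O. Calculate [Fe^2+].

n(K2Cr2O7) = 0.09166 x 0.01225 = 0.001123 mol.
From the balanced equation, 1 mol K2Cr2O7 reacts with 6 mol Fe^2+, so n(Fe^2+) = 0.001123 x 6/1 = 0.006737 mol.
[Fe^2+] = 0.006737 / 0.03151 L = 0.214 M.

0.214 M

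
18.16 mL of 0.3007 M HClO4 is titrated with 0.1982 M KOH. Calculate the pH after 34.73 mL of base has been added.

12.43

n(acid) = 0.3007 x 0.01816 = 0.005461 mol; n(KOH) added = 0.1982 x 0.03473 = 0.006883 mol.
Base is in excess by 0.006883 - 0.005461 = 0.001423 mol in a total volume of 0.05289 L.
[OH^-] = 0.001423/0.05289 = 0.02690 M, so pOH = 1.57 and pH = 14.00 - 1.57 = 12.43.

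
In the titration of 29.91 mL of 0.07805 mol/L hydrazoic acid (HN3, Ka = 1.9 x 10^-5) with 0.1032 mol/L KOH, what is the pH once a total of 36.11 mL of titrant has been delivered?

12.32

n(acid) = 0.07805 x 0.02991 = 0.002334 mol; n(KOH) added = 0.1032 x 0.03611 = 0.003727 mol.
Base is in excess by 0.003727 - 0.002334 = 0.001392 mol in a total volume of 0.06602 L.
[OH^-] = 0.001392/0.06602 = 0.02109 M, so pOH = 1.68 and pH = 14.00 - 1.68 = 12.32.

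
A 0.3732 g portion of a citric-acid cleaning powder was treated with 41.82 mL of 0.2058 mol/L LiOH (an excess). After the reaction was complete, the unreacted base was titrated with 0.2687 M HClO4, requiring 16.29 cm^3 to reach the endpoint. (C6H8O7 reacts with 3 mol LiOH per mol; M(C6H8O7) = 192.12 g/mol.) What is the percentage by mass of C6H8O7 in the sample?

Total n(LiOH) added = 0.2058 x 0.04182 = 0.008607 mol.
n(HClO4) used = 0.2687 x 0.01629 = 0.004377 mol, which equals the excess n(LiOH).
So n(LiOH) consumed by the sample = 0.008607 - 0.004377 = 0.004229 mol.
n(C6H8O7) = 0.004229 / 3 = 0.001410 mol.
mass C6H8O7 = 0.001410 x 192.12 = 0.2709 g, so %C6H8O7 = 0.2709/0.3732 x 100 = 72.6%.

72.6%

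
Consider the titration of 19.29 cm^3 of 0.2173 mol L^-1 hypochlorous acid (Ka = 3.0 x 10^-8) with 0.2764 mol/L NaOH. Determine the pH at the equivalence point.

10.30

n(HClO) = 0.2173 x 0.01929 = 0.004192 mol; V(NaOH) at equivalence = 0.004192/0.2764 = 0.01517 L.
At equivalence all the acid is converted to ClO-; total volume = 0.01929 + 0.01517 = 0.03446 L, so [ClO-] = 0.004192/0.03446 = 0.1217 M.
Kb = Kw/Ka = 1.0e-14 / 3.0 x 10^-8 = 3.33e-7.
[OH^-] = sqrt(Kb x [ClO-]) = sqrt(3.33e-7 x 0.1217) = 0.000201 M.
pOH = 3.70, so pH = 14.00 - 3.70 = 10.30.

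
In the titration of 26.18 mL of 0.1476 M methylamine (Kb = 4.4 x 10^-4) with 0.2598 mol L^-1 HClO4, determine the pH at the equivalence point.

5.83

n(CH3NH2) = 0.1476 x 0.02618 = 0.003864 mol; V(HClO4) at equivalence = 0.003864/0.2598 = 0.01487 L.
At equivalence the base is fully converted to CH3NH3+; total volume = 0.04105 L, so [CH3NH3+] = 0.003864/0.04105 = 0.09412 M.
Ka(CH3NH3+) = Kw/Kb = 1.0e-14 / 4.4 x 10^-4 = 2.27e-11.
[H^+] = sqrt(Ka x [CH3NH3+]) = sqrt(2.27e-11 x 0.09412) = 1.46e-6 M.
pH = -log(1.46e-6) = 5.83.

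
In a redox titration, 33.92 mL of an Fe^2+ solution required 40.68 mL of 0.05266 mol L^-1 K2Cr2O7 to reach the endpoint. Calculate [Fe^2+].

n(K2Cr2O7) = 0.05266 x 0.04068 = 0.002142 mol.
From the balanced equation, 1 mol K2Cr2O7 reacts with 6 mol Fe^2+, so n(Fe^2+) = 0.002142 x 6/1 = 0.01285 mol.
[Fe^2+] = 0.01285 / 0.03392 L = 0.379 M.

0.379 M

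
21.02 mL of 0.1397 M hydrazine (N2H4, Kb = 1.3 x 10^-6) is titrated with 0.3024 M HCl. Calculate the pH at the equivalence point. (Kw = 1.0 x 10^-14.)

4.57

n(N2H4) = 0.1397 x 0.02102 = 0.002936 mol; V(HCl) at equivalence = 0.002936/0.3024 = 0.009711 L.
At equivalence the base is fully converted to N2H5+; total volume = 0.03073 L, so [N2H5+] = 0.002936/0.03073 = 0.09556 M.
Ka(N2H5+) = Kw/Kb = 1.0e-14 / 1.3 x 10^-6 = 7.69e-9.
[H^+] = sqrt(Ka x [N2H5+]) = sqrt(7.69e-9 x 0.09556) = 2.71e-5 M.
pH = -log(2.71e-5) = 4.57.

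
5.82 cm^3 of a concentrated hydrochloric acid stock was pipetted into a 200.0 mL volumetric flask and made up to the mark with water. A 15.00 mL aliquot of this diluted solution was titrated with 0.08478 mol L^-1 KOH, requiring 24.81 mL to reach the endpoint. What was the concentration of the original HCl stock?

4.82 M

n(KOH) = 0.08478 x 0.02481 = 0.002103 mol.
n(HCl) in the aliquot = 0.002103 mol.
[diluted HCl] = 0.002103 / 0.01500 = 0.1402 M.
Dilution factor = 200.0/5.820 = 34.36, so [stock] = 0.1402 x 34.36 = 4.82 M.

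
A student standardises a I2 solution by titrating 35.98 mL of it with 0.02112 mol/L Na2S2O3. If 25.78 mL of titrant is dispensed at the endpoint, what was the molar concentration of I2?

0.00757 M

n(Na2S2O3) = 0.02112 x 0.02578 = 0.0005445 mol.
From the balanced equation, 2 mol Na2S2O3 reacts with 1 mol I2, so n(I2) = 0.0005445 x 1/2 = 0.0002722 mol.
[I2] = 0.0002722 / 0.03598 L = 0.00757 M.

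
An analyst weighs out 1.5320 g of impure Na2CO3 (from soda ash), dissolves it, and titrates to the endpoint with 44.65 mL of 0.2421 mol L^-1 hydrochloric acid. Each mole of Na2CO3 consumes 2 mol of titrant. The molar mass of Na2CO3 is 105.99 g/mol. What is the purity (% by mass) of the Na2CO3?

n(HCl) = 0.2421 x 0.04465 = 0.01081 mol.
n(Na2CO3) = 0.01081 / 2 = 0.005405 mol.
mass of Na2CO3 = 0.005405 x 105.99 = 0.5729 g.
% purity = 0.5729 / 1.5320 x 100 = 37.4%.

37.4%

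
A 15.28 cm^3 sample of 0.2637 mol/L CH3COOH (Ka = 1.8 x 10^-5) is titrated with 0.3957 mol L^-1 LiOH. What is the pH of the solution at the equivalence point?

n(CH3COOH) = 0.2637 x 0.01528 = 0.004029 mol; V(LiOH) at equivalence = 0.004029/0.3957 = 0.01018 L.
At equivalence all the acid is converted to CH3COO-; total volume = 0.01528 + 0.01018 = 0.02546 L, so [CH3COO-] = 0.004029/0.02546 = 0.1582 M.
Kb = Kw/Ka = 1.0e-14 / 1.8 x 10^-5 = 5.56e-10.
[OH^-] = sqrt(Kb x [CH3COO-]) = sqrt(5.56e-10 x 0.1582) = 9.38e-6 M.
pOH = 5.03, so pH = 14.00 - 5.03 = 8.97.

8.97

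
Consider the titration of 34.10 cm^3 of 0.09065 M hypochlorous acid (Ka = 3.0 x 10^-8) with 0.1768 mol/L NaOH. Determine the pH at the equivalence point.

n(HClO) = 0.09065 x 0.03410 = 0.003091 mol; V(NaOH) at equivalence = 0.003091/0.1768 = 0.01748 L.
At equivalence all the acid is converted to ClO-; total volume = 0.03410 + 0.01748 = 0.05158 L, so [ClO-] = 0.003091/0.05158 = 0.05992 M.
Kb = Kw/Ka = 1.0e-14 / 3.0 x 10^-8 = 3.33e-7.
[OH^-] = sqrt(Kb x [ClO-]) = sqrt(3.33e-7 x 0.05992) = 0.000141 M.
pOH = 3.85, so pH = 14.00 - 3.85 = 10.15.

10.15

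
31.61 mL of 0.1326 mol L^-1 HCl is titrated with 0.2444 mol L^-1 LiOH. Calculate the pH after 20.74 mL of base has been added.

12.22

n(acid) = 0.1326 x 0.03161 = 0.004191 mol; n(LiOH) added = 0.2444 x 0.02074 = 0.005069 mol.
Base is in excess by 0.005069 - 0.004191 = 0.0008774 mol in a total volume of 0.05235 L.
[OH^-] = 0.0008774/0.05235 = 0.01676 M, so pOH = 1.78 and pH = 14.00 - 1.78 = 12.22.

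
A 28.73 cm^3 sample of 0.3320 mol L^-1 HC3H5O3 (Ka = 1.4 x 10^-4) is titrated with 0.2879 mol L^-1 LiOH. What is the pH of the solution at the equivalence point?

n(HC3H5O3) = 0.3320 x 0.02873 = 0.009538 mol; V(LiOH) at equivalence = 0.009538/0.2879 = 0.03313 L.
At equivalence all the acid is converted to C3H5O3-; total volume = 0.02873 + 0.03313 = 0.06186 L, so [C3H5O3-] = 0.009538/0.06186 = 0.1542 M.
Kb = Kw/Ka = 1.0e-14 / 1.4 x 10^-4 = 7.14e-11.
[OH^-] = sqrt(Kb x [C3H5O3-]) = sqrt(7.14e-11 x 0.1542) = 3.32e-6 M.
pOH = 5.48, so pH = 14.00 - 5.48 = 8.52.

8.52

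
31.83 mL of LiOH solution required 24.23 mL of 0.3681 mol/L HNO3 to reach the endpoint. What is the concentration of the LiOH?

n(HNO3) delivered = 0.3681 x 0.02423 = 0.008919 mol.
For a 1:1 reaction, n(LiOH) = 0.008919 mol.
[LiOH] = 0.008919 mol / 0.03183 L = 0.280 M.

0.280 M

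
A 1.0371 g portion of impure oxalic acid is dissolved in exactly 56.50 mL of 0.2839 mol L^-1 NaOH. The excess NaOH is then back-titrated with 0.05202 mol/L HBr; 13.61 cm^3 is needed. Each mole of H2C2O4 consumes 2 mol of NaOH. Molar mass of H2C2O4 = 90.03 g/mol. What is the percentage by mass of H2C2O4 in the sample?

Total n(NaOH) added = 0.2839 x 0.05650 = 0.01604 mol.
n(HBr) used = 0.05202 x 0.01361 = 0.0007080 mol, which equals the excess n(NaOH).
So n(NaOH) consumed by the sample = 0.01604 - 0.0007080 = 0.01533 mol.
n(H2C2O4) = 0.01533 / 2 = 0.007666 mol.
mass H2C2O4 = 0.007666 x 90.03 = 0.6902 g, so %H2C2O4 = 0.6902/1.0371 x 100 = 66.5%.

66.5%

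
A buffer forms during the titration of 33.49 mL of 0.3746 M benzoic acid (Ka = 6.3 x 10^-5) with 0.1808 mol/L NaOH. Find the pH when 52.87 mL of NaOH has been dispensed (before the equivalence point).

4.71

Initial n(C6H5COOH) = 0.3746 x 0.03349 = 0.01255 mol.
n(NaOH) added = 0.1808 x 0.05287 = 0.009559 mol, converting that many moles of C6H5COOH to C6H5COO-.
Remaining n(C6H5COOH) = 0.002986 mol; n(C6H5COO-) = 0.009559 mol.
By Henderson-Hasselbalch, pH = pKa + log([A^-]/[HA]) = 4.20 + log(0.009559/0.002986) = 4.20 + (+0.51) = 4.71.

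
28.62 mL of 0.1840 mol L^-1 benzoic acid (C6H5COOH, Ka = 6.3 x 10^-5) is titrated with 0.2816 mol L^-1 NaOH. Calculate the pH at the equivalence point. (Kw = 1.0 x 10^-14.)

n(C6H5COOH) = 0.1840 x 0.02862 = 0.005266 mol; V(NaOH) at equivalence = 0.005266/0.2816 = 0.01870 L.
At equivalence all the acid is converted to C6H5COO-; total volume = 0.02862 + 0.01870 = 0.04732 L, so [C6H5COO-] = 0.005266/0.04732 = 0.1113 M.
Kb = Kw/Ka = 1.0e-14 / 6.3 x 10^-5 = 1.59e-10.
[OH^-] = sqrt(Kb x [C6H5COO-]) = sqrt(1.59e-10 x 0.1113) = 4.20e-6 M.
pOH = 5.38, so pH = 14.00 - 5.38 = 8.62.

8.62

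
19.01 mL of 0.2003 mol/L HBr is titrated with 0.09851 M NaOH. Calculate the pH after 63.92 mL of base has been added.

n(acid) = 0.2003 x 0.01901 = 0.003808 mol; n(NaOH) added = 0.09851 x 0.06392 = 0.006297 mol.
Base is in excess by 0.006297 - 0.003808 = 0.002489 mol in a total volume of 0.08293 L.
[OH^-] = 0.002489/0.08293 = 0.03001 M, so pOH = 1.52 and pH = 14.00 - 1.52 = 12.48.

12.48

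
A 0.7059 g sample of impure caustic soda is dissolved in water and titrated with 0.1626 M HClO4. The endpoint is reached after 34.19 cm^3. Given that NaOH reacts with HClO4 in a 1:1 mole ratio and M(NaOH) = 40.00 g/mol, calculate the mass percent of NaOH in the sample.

n(HClO4) = 0.1626 x 0.03419 = 0.005559 mol.
n(NaOH) = 0.005559 / 1 = 0.005559 mol.
mass of NaOH = 0.005559 x 40.00 = 0.2224 g.
% purity = 0.2224 / 0.7059 x 100 = 31.5%.

31.5%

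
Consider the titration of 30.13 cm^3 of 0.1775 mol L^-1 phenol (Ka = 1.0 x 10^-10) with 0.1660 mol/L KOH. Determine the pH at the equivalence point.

11.47

n(C6H5OH) = 0.1775 x 0.03013 = 0.005348 mol; V(KOH) at equivalence = 0.005348/0.1660 = 0.03222 L.
At equivalence all the acid is converted to C6H5O-; total volume = 0.03013 + 0.03222 = 0.06235 L, so [C6H5O-] = 0.005348/0.06235 = 0.08578 M.
Kb = Kw/Ka = 1.0e-14 / 1.0 x 10^-10 = 0.000100.
[OH^-] = sqrt(Kb x [C6H5O-]) = sqrt(0.000100 x 0.08578) = 0.00293 M.
pOH = 2.53, so pH = 14.00 - 2.53 = 11.47.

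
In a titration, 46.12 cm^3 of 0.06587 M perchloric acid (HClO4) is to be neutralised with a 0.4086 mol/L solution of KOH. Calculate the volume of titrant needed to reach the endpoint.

n(HClO4) = 0.06587 mol/L x 0.04612 L = 0.003038 mol.
At equivalence n(KOH) = n(HClO4) = 0.003038 mol.
V(KOH) = 0.003038 / 0.4086 = 0.007435 L = 7.43 mL.

7.43 mL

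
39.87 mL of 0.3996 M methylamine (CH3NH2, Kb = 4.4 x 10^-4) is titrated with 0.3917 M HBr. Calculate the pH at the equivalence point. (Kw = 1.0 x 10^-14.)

5.67

n(CH3NH2) = 0.3996 x 0.03987 = 0.01593 mol; V(HBr) at equivalence = 0.01593/0.3917 = 0.04067 L.
At equivalence the base is fully converted to CH3NH3+; total volume = 0.08054 L, so [CH3NH3+] = 0.01593/0.08054 = 0.1978 M.
Ka(CH3NH3+) = Kw/Kb = 1.0e-14 / 4.4 x 10^-4 = 2.27e-11.
[H^+] = sqrt(Ka x [CH3NH3+]) = sqrt(2.27e-11 x 0.1978) = 2.12e-6 M.
pH = -log(2.12e-6) = 5.67.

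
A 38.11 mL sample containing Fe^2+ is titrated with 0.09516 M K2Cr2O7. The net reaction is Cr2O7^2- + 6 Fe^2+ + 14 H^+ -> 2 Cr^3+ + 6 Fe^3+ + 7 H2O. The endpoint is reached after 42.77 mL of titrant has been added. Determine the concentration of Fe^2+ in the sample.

0.641 M

n(K2Cr2O7) = 0.09516 x 0.04277 = 0.004070 mol.
From the balanced equation, 1 mol K2Cr2O7 reacts with 6 mol Fe^2+, so n(Fe^2+) = 0.004070 x 6/1 = 0.02442 mol.
[Fe^2+] = 0.02442 / 0.03811 L = 0.641 M.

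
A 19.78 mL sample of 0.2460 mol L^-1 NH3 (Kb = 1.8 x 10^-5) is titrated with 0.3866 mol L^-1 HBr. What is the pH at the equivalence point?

5.04

n(NH3) = 0.2460 x 0.01978 = 0.004866 mol; V(HBr) at equivalence = 0.004866/0.3866 = 0.01259 L.
At equivalence the base is fully converted to NH4+; total volume = 0.03237 L, so [NH4+] = 0.004866/0.03237 = 0.1503 M.
Ka(NH4+) = Kw/Kb = 1.0e-14 / 1.8 x 10^-5 = 5.56e-10.
[H^+] = sqrt(Ka x [NH4+]) = sqrt(5.56e-10 x 0.1503) = 9.14e-6 M.
pH = -log(9.14e-6) = 5.04.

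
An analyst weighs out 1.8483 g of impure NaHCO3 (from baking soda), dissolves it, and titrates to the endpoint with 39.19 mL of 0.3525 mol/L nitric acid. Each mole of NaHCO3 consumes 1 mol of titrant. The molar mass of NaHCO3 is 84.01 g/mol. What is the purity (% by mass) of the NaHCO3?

n(HNO3) = 0.3525 x 0.03919 = 0.01381 mol.
n(NaHCO3) = 0.01381 / 1 = 0.01381 mol.
mass of NaHCO3 = 0.01381 x 84.01 = 1.161 g.
% purity = 1.161 / 1.8483 x 100 = 62.8%.

62.8%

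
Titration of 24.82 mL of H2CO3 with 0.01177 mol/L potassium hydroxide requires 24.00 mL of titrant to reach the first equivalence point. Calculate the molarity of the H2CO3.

0.0114 M

n(KOH) = 0.01177 x 0.02400 = 0.0002825 mol.
At the first equivalence point, 1 mol OH^- react per mol H2CO3, so n(H2CO3) = 0.0002825 / 1 = 0.0002825 mol.
[H2CO3] = 0.0002825 / 0.02482 L = 0.0114 M.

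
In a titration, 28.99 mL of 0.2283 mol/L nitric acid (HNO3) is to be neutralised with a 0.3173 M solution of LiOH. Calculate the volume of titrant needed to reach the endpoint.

n(HNO3) = 0.2283 mol/L x 0.02899 L = 0.006618 mol.
At equivalence n(LiOH) = n(HNO3) = 0.006618 mol.
V(LiOH) = 0.006618 / 0.3173 = 0.02086 L = 20.9 mL.

20.9 mL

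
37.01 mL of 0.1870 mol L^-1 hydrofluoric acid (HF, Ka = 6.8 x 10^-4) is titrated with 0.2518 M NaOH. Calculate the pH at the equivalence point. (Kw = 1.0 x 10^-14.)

n(HF) = 0.1870 x 0.03701 = 0.006921 mol; V(NaOH) at equivalence = 0.006921/0.2518 = 0.02749 L.
At equivalence all the acid is converted to F-; total volume = 0.03701 + 0.02749 = 0.06450 L, so [F-] = 0.006921/0.06450 = 0.1073 M.
Kb = Kw/Ka = 1.0e-14 / 6.8 x 10^-4 = 1.47e-11.
[OH^-] = sqrt(Kb x [F-]) = sqrt(1.47e-11 x 0.1073) = 1.26e-6 M.
pOH = 5.90, so pH = 14.00 - 5.90 = 8.10.

8.10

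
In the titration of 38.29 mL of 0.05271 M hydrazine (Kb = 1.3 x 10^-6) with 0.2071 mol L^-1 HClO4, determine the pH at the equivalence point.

4.75

n(N2H4) = 0.05271 x 0.03829 = 0.002018 mol; V(HClO4) at equivalence = 0.002018/0.2071 = 0.009745 L.
At equivalence the base is fully converted to N2H5+; total volume = 0.04804 L, so [N2H5+] = 0.002018/0.04804 = 0.04202 M.
Ka(N2H5+) = Kw/Kb = 1.0e-14 / 1.3 x 10^-6 = 7.69e-9.
[H^+] = sqrt(Ka x [N2H5+]) = sqrt(7.69e-9 x 0.04202) = 1.80e-5 M.
pH = -log(1.80e-5) = 4.75.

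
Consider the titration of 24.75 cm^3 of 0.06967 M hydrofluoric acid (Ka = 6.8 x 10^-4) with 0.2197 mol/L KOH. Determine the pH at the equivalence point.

7.95

n(HF) = 0.06967 x 0.02475 = 0.001724 mol; V(KOH) at equivalence = 0.001724/0.2197 = 0.007849 L.
At equivalence all the acid is converted to F-; total volume = 0.02475 + 0.007849 = 0.03260 L, so [F-] = 0.001724/0.03260 = 0.05290 M.
Kb = Kw/Ka = 1.0e-14 / 6.8 x 10^-4 = 1.47e-11.
[OH^-] = sqrt(Kb x [F-]) = sqrt(1.47e-11 x 0.05290) = 8.82e-7 M.
pOH = 6.05, so pH = 14.00 - 6.05 = 7.95.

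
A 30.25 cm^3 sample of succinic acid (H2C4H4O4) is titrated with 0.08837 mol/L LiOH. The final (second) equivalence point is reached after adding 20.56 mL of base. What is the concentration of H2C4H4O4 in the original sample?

0.0300 M

n(LiOH) = 0.08837 x 0.02056 = 0.001817 mol.
At the final (second) equivalence point, 2 mol OH^- react per mol H2C4H4O4, so n(H2C4H4O4) = 0.001817 / 2 = 0.0009084 mol.
[H2C4H4O4] = 0.0009084 / 0.03025 L = 0.0300 M.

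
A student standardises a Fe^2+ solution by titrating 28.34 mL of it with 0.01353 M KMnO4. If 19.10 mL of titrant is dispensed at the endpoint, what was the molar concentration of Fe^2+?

n(KMnO4) = 0.01353 x 0.01910 = 0.0002584 mol.
From the balanced equation, 1 mol KMnO4 reacts with 5 mol Fe^2+, so n(Fe^2+) = 0.0002584 x 5/1 = 0.001292 mol.
[Fe^2+] = 0.001292 / 0.02834 L = 0.0456 M.

0.0456 M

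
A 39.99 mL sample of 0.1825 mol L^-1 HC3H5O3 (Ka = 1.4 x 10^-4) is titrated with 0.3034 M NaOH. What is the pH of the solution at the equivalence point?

n(HC3H5O3) = 0.1825 x 0.03999 = 0.007298 mol; V(NaOH) at equivalence = 0.007298/0.3034 = 0.02405 L.
At equivalence all the acid is converted to C3H5O3-; total volume = 0.03999 + 0.02405 = 0.06404 L, so [C3H5O3-] = 0.007298/0.06404 = 0.1140 M.
Kb = Kw/Ka = 1.0e-14 / 1.4 x 10^-4 = 7.14e-11.
[OH^-] = sqrt(Kb x [C3H5O3-]) = sqrt(7.14e-11 x 0.1140) = 2.85e-6 M.
pOH = 5.54, so pH = 14.00 - 5.54 = 8.46.

8.46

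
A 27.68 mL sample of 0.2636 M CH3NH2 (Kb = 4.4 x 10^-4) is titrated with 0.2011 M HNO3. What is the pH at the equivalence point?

n(CH3NH2) = 0.2636 x 0.02768 = 0.007296 mol; V(HNO3) at equivalence = 0.007296/0.2011 = 0.03628 L.
At equivalence the base is fully converted to CH3NH3+; total volume = 0.06396 L, so [CH3NH3+] = 0.007296/0.06396 = 0.1141 M.
Ka(CH3NH3+) = Kw/Kb = 1.0e-14 / 4.4 x 10^-4 = 2.27e-11.
[H^+] = sqrt(Ka x [CH3NH3+]) = sqrt(2.27e-11 x 0.1141) = 1.61e-6 M.
pH = -log(1.61e-6) = 5.79.

5.79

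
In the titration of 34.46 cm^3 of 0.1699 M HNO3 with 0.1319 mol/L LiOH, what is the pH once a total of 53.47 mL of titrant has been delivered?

12.13

n(acid) = 0.1699 x 0.03446 = 0.005855 mol; n(LiOH) added = 0.1319 x 0.05347 = 0.007053 mol.
Base is in excess by 0.007053 - 0.005855 = 0.001198 mol in a total volume of 0.08793 L.
[OH^-] = 0.001198/0.08793 = 0.01362 M, so pOH = 1.87 and pH = 14.00 - 1.87 = 12.13.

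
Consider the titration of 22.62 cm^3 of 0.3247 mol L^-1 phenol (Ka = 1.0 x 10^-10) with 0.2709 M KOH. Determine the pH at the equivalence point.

n(C6H5OH) = 0.3247 x 0.02262 = 0.007345 mol; V(KOH) at equivalence = 0.007345/0.2709 = 0.02711 L.
At equivalence all the acid is converted to C6H5O-; total volume = 0.02262 + 0.02711 = 0.04973 L, so [C6H5O-] = 0.007345/0.04973 = 0.1477 M.
Kb = Kw/Ka = 1.0e-14 / 1.0 x 10^-10 = 0.000100.
[OH^-] = sqrt(Kb x [C6H5O-]) = sqrt(0.000100 x 0.1477) = 0.00384 M.
pOH = 2.42, so pH = 14.00 - 2.42 = 11.58.

11.58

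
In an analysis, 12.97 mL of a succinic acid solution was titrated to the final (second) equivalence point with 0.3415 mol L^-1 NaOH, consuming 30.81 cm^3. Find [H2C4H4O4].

n(NaOH) = 0.3415 x 0.03081 = 0.01052 mol.
At the final (second) equivalence point, 2 mol OH^- react per mol H2C4H4O4, so n(H2C4H4O4) = 0.01052 / 2 = 0.005261 mol.
[H2C4H4O4] = 0.005261 / 0.01297 L = 0.406 M.

0.406 M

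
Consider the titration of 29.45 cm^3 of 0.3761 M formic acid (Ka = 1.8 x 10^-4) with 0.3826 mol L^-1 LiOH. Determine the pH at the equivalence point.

8.51

n(HCOOH) = 0.3761 x 0.02945 = 0.01108 mol; V(LiOH) at equivalence = 0.01108/0.3826 = 0.02895 L.
At equivalence all the acid is converted to HCOO-; total volume = 0.02945 + 0.02895 = 0.05840 L, so [HCOO-] = 0.01108/0.05840 = 0.1897 M.
Kb = Kw/Ka = 1.0e-14 / 1.8 x 10^-4 = 5.56e-11.
[OH^-] = sqrt(Kb x [HCOO-]) = sqrt(5.56e-11 x 0.1897) = 3.25e-6 M.
pOH = 5.49, so pH = 14.00 - 5.49 = 8.51.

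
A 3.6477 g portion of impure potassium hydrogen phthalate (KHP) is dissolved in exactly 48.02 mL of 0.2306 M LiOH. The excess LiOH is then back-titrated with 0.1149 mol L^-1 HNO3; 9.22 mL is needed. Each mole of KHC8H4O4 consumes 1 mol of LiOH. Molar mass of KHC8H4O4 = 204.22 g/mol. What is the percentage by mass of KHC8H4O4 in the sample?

56.1%

Total n(LiOH) added = 0.2306 x 0.04802 = 0.01107 mol.
n(HNO3) used = 0.1149 x 0.009220 = 0.001059 mol, which equals the excess n(LiOH).
So n(LiOH) consumed by the sample = 0.01107 - 0.001059 = 0.01001 mol.
n(KHC8H4O4) = 0.01001 / 1 = 0.01001 mol.
mass KHC8H4O4 = 0.01001 x 204.22 = 2.045 g, so %KHC8H4O4 = 2.045/3.6477 x 100 = 56.1%.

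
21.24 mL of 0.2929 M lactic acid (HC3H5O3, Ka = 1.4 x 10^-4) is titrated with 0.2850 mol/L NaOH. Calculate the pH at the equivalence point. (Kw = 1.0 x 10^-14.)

n(HC3H5O3) = 0.2929 x 0.02124 = 0.006221 mol; V(NaOH) at equivalence = 0.006221/0.2850 = 0.02183 L.
At equivalence all the acid is converted to C3H5O3-; total volume = 0.02124 + 0.02183 = 0.04307 L, so [C3H5O3-] = 0.006221/0.04307 = 0.1444 M.
Kb = Kw/Ka = 1.0e-14 / 1.4 x 10^-4 = 7.14e-11.
[OH^-] = sqrt(Kb x [C3H5O3-]) = sqrt(7.14e-11 x 0.1444) = 3.21e-6 M.
pOH = 5.49, so pH = 14.00 - 5.49 = 8.51.

8.51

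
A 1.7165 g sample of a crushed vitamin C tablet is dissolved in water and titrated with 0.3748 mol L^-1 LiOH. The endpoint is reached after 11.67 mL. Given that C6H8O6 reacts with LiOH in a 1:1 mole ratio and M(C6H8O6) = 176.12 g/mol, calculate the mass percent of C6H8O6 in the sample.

44.9%

n(LiOH) = 0.3748 x 0.01167 = 0.004374 mol.
n(C6H8O6) = 0.004374 / 1 = 0.004374 mol.
mass of C6H8O6 = 0.004374 x 176.12 = 0.7703 g.
% purity = 0.7703 / 1.7165 x 100 = 44.9%.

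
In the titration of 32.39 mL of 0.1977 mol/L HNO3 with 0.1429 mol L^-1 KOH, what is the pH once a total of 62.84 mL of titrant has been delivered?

12.43

n(acid) = 0.1977 x 0.03239 = 0.006404 mol; n(KOH) added = 0.1429 x 0.06284 = 0.008980 mol.
Base is in excess by 0.008980 - 0.006404 = 0.002576 mol in a total volume of 0.09523 L.
[OH^-] = 0.002576/0.09523 = 0.02705 M, so pOH = 1.57 and pH = 14.00 - 1.57 = 12.43.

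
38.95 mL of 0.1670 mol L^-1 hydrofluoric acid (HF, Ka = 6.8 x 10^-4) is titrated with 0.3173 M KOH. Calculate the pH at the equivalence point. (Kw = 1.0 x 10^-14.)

n(HF) = 0.1670 x 0.03895 = 0.006505 mol; V(KOH) at equivalence = 0.006505/0.3173 = 0.02050 L.
At equivalence all the acid is converted to F-; total volume = 0.03895 + 0.02050 = 0.05945 L, so [F-] = 0.006505/0.05945 = 0.1094 M.
Kb = Kw/Ka = 1.0e-14 / 6.8 x 10^-4 = 1.47e-11.
[OH^-] = sqrt(Kb x [F-]) = sqrt(1.47e-11 x 0.1094) = 1.27e-6 M.
pOH = 5.90, so pH = 14.00 - 5.90 = 8.10.

8.10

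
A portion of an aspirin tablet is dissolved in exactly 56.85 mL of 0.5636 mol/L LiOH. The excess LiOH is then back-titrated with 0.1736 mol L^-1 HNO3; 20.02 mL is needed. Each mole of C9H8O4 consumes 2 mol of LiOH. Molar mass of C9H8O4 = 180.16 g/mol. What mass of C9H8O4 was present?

Total n(LiOH) added = 0.5636 x 0.05685 = 0.03204 mol.
n(HNO3) used = 0.1736 x 0.02002 = 0.003475 mol, which equals the excess n(LiOH).
So n(LiOH) consumed by the sample = 0.03204 - 0.003475 = 0.02857 mol.
n(C9H8O4) = 0.02857 / 2 = 0.01428 mol.
mass = 0.01428 mol x 180.16 g/mol = 2.57 g.

2.57 g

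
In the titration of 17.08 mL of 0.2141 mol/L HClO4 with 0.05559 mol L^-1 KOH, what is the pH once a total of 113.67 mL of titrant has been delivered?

12.31

n(acid) = 0.2141 x 0.01708 = 0.003657 mol; n(KOH) added = 0.05559 x 0.1137 = 0.006319 mol.
Base is in excess by 0.006319 - 0.003657 = 0.002662 mol in a total volume of 0.1308 L.
[OH^-] = 0.002662/0.1308 = 0.02036 M, so pOH = 1.69 and pH = 14.00 - 1.69 = 12.31.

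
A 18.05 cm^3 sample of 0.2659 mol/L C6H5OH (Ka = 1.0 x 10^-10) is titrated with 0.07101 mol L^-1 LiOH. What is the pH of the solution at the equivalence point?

11.37

n(C6H5OH) = 0.2659 x 0.01805 = 0.004799 mol; V(LiOH) at equivalence = 0.004799/0.07101 = 0.06759 L.
At equivalence all the acid is converted to C6H5O-; total volume = 0.01805 + 0.06759 = 0.08564 L, so [C6H5O-] = 0.004799/0.08564 = 0.05604 M.
Kb = Kw/Ka = 1.0e-14 / 1.0 x 10^-10 = 0.000100.
[OH^-] = sqrt(Kb x [C6H5O-]) = sqrt(0.000100 x 0.05604) = 0.00237 M.
pOH = 2.63, so pH = 14.00 - 2.63 = 11.37.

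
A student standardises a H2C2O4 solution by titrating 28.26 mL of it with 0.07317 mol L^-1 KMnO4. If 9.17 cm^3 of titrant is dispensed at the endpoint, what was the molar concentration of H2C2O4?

n(KMnO4) = 0.07317 x 0.009170 = 0.0006710 mol.
From the balanced equation, 2 mol KMnO4 reacts with 5 mol H2C2O4, so n(H2C2O4) = 0.0006710 x 5/2 = 0.001677 mol.
[H2C2O4] = 0.001677 / 0.02826 L = 0.0594 M.

0.0594 M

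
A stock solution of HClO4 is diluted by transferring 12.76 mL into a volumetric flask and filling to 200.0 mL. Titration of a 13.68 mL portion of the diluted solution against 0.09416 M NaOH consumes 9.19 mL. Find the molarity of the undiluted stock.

n(NaOH) = 0.09416 x 0.009190 = 0.0008653 mol.
n(HClO4) in the aliquot = 0.0008653 mol.
[diluted HClO4] = 0.0008653 / 0.01368 = 0.06326 M.
Dilution factor = 200.0/12.76 = 15.67, so [stock] = 0.06326 x 15.67 = 0.991 M.

0.991 M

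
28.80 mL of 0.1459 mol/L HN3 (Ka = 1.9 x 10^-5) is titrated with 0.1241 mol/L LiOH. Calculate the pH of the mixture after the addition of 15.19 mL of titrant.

Initial n(HN3) = 0.1459 x 0.02880 = 0.004202 mol.
n(LiOH) added = 0.1241 x 0.01519 = 0.001885 mol, converting that many moles of HN3 to N3-.
Remaining n(HN3) = 0.002317 mol; n(N3-) = 0.001885 mol.
By Henderson-Hasselbalch, pH = pKa + log([A^-]/[HA]) = 4.72 + log(0.001885/0.002317) = 4.72 + (-0.09) = 4.63.

4.63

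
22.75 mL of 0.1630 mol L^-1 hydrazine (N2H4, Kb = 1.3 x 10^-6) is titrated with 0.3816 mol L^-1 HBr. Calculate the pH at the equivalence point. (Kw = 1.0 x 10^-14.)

n(N2H4) = 0.1630 x 0.02275 = 0.003708 mol; V(HBr) at equivalence = 0.003708/0.3816 = 0.009718 L.
At equivalence the base is fully converted to N2H5+; total volume = 0.03247 L, so [N2H5+] = 0.003708/0.03247 = 0.1142 M.
Ka(N2H5+) = Kw/Kb = 1.0e-14 / 1.3 x 10^-6 = 7.69e-9.
[H^+] = sqrt(Ka x [N2H5+]) = sqrt(7.69e-9 x 0.1142) = 2.96e-5 M.
pH = -log(2.96e-5) = 4.53.

4.53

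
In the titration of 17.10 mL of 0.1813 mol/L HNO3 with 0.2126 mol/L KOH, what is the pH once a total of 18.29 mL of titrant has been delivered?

n(acid) = 0.1813 x 0.01710 = 0.003100 mol; n(KOH) added = 0.2126 x 0.01829 = 0.003888 mol.
Base is in excess by 0.003888 - 0.003100 = 0.0007882 mol in a total volume of 0.03539 L.
[OH^-] = 0.0007882/0.03539 = 0.02227 M, so pOH = 1.65 and pH = 14.00 - 1.65 = 12.35.

12.35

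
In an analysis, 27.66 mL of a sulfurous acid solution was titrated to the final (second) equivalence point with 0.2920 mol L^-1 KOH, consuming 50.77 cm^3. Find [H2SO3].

n(KOH) = 0.2920 x 0.05077 = 0.01482 mol.
At the final (second) equivalence point, 2 mol OH^- react per mol H2SO3, so n(H2SO3) = 0.01482 / 2 = 0.007412 mol.
[H2SO3] = 0.007412 / 0.02766 L = 0.268 M.

0.268 M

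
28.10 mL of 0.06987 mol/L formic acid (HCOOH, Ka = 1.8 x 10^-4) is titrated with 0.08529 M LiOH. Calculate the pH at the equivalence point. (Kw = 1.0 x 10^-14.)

n(HCOOH) = 0.06987 x 0.02810 = 0.001963 mol; V(LiOH) at equivalence = 0.001963/0.08529 = 0.02302 L.
At equivalence all the acid is converted to HCOO-; total volume = 0.02810 + 0.02302 = 0.05112 L, so [HCOO-] = 0.001963/0.05112 = 0.03841 M.
Kb = Kw/Ka = 1.0e-14 / 1.8 x 10^-4 = 5.56e-11.
[OH^-] = sqrt(Kb x [HCOO-]) = sqrt(5.56e-11 x 0.03841) = 1.46e-6 M.
pOH = 5.84, so pH = 14.00 - 5.84 = 8.16.

8.16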